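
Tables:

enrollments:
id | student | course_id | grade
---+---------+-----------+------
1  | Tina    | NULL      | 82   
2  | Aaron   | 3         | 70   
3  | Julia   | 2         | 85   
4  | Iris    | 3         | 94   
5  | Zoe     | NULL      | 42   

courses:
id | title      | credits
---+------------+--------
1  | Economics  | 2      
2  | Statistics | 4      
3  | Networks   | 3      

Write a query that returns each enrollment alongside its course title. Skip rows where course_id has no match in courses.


INNER JOIN keeps only enrollments rows whose course_id matches an id in courses. Walk through each enrollment:
  - enrollment 1 (Tina): course_id=NULL, no match -> dropped
  - enrollment 2 (Aaron): course_id=3 -> matches Networks
  - enrollment 3 (Julia): course_id=2 -> matches Statistics
  - enrollment 4 (Iris): course_id=3 -> matches Networks
  - enrollment 5 (Zoe): course_id=NULL, no match -> dropped
So 2 of 5 rows are dropped.

SQL:
SELECT a.student, b.title AS course
FROM enrollments a
INNER JOIN courses b ON a.course_id = b.id

Result:
student | course    
--------+-----------
Aaron   | Networks  
Julia   | Statistics
Iris    | Networks  


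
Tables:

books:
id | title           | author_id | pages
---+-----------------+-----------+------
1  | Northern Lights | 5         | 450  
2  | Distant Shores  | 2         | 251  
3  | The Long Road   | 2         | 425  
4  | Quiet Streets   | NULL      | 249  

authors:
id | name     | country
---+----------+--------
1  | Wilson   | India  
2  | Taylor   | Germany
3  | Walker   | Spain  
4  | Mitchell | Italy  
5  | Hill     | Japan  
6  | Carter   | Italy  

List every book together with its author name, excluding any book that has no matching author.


INNER JOIN keeps only books rows whose author_id matches an id in authors. Walk through each book:
  - book 1 (Northern Lights): author_id=5 -> matches Hill
  - book 2 (Distant Shores): author_id=2 -> matches Taylor
  - book 3 (The Long Road): author_id=2 -> matches Taylor
  - book 4 (Quiet Streets): author_id=NULL, no match -> dropped
So 1 of 4 rows is dropped.

SQL:
SELECT a.title, b.name AS author
FROM books a
INNER JOIN authors b ON a.author_id = b.id

Result:
title           | author
----------------+-------
Northern Lights | Hill  
Distant Shores  | Taylor
The Long Road   | Taylor


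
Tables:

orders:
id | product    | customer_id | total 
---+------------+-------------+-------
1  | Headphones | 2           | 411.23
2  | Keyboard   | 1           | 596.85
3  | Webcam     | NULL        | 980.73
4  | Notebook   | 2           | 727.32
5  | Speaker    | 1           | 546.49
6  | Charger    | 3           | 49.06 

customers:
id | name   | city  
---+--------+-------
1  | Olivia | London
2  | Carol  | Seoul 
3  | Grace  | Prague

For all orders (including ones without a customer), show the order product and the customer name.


LEFT JOIN keeps every row from orders (the left table); where customer_id has no match in customers, the customer columns become NULL. Walk through each order:
  - order 1 (Headphones): customer_id=2 -> matches Carol
  - order 2 (Keyboard): customer_id=1 -> matches Olivia
  - order 3 (Webcam): customer_id=NULL, no match -> kept with NULL
  - order 4 (Notebook): customer_id=2 -> matches Carol
  - order 5 (Speaker): customer_id=1 -> matches Olivia
  - order 6 (Charger): customer_id=3 -> matches Grace
All 6 rows appear; 1 has NULL customer.

SQL:
SELECT a.product, b.name AS customer
FROM orders a
LEFT JOIN customers b ON a.customer_id = b.id

Result:
product    | customer
-----------+---------
Headphones | Carol   
Keyboard   | Olivia  
Webcam     | NULL    
Notebook   | Carol   
Speaker    | Olivia  
Charger    | Grace   


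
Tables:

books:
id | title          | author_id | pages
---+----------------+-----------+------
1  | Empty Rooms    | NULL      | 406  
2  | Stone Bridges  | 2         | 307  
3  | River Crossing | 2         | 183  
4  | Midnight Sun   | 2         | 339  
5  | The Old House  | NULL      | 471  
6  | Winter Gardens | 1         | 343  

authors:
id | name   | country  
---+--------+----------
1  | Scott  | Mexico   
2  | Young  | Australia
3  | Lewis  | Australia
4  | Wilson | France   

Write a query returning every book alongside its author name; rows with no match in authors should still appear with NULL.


LEFT JOIN keeps every row from books (the left table); where author_id has no match in authors, the author columns become NULL. Walk through each book:
  - book 1 (Empty Rooms): author_id=NULL, no match -> kept with NULL
  - book 2 (Stone Bridges): author_id=2 -> matches Young
  - book 3 (River Crossing): author_id=2 -> matches Young
  - book 4 (Midnight Sun): author_id=2 -> matches Young
  - book 5 (The Old House): author_id=NULL, no match -> kept with NULL
  - book 6 (Winter Gardens): author_id=1 -> matches Scott
All 6 rows appear; 2 have NULL author.

SQL:
SELECT a.title, b.name AS author
FROM books a
LEFT JOIN authors b ON a.author_id = b.id

Result:
title          | author
---------------+-------
Empty Rooms    | NULL  
Stone Bridges  | Young 
River Crossing | Young 
Midnight Sun   | Young 
The Old House  | NULL  
Winter Gardens | Scott 


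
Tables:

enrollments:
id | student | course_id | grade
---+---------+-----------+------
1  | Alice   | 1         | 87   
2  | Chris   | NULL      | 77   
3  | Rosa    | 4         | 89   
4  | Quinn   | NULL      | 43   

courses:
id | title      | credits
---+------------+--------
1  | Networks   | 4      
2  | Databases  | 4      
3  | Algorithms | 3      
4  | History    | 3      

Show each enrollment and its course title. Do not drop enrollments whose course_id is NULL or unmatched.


LEFT JOIN keeps every row from enrollments (the left table); where course_id has no match in courses, the course columns become NULL. Walk through each enrollment:
  - enrollment 1 (Alice): course_id=1 -> matches Networks
  - enrollment 2 (Chris): course_id=NULL, no match -> kept with NULL
  - enrollment 3 (Rosa): course_id=4 -> matches History
  - enrollment 4 (Quinn): course_id=NULL, no match -> kept with NULL
All 4 rows appear; 2 have NULL course.

SQL:
SELECT a.student, b.title AS course
FROM enrollments a
LEFT JOIN courses b ON a.course_id = b.id

Result:
student | course  
--------+---------
Alice   | Networks
Chris   | NULL    
Rosa    | History 
Quinn   | NULL    


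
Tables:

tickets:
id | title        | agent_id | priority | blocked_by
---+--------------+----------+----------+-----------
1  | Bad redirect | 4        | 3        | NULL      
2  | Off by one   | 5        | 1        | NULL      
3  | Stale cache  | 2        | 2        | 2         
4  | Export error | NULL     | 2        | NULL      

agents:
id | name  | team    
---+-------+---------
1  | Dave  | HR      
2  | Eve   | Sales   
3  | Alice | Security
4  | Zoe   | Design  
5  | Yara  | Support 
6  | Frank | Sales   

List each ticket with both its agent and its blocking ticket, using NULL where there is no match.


Two LEFT JOINs from the same base table tickets: one to agents via agent_id, one to tickets itself via blocked_by. Both are LEFT so every ticket is preserved.
Match against agents:
  - ticket 1 (Bad redirect): agent_id=4 -> matches Zoe
  - ticket 2 (Off by one): agent_id=5 -> matches Yara
  - ticket 3 (Stale cache): agent_id=2 -> matches Eve
  - ticket 4 (Export error): agent_id=NULL, no match -> kept with NULL
Match against tickets (self):
  - ticket 1 (Bad redirect): blocked_by=NULL -> NULL
  - ticket 2 (Off by one): blocked_by=NULL -> NULL
  - ticket 3 (Stale cache): blocked_by=2 -> Off by one
  - ticket 4 (Export error): blocked_by=NULL -> NULL

SQL:
SELECT a.title, b.name AS agent, c.title AS blocked_by
FROM tickets a
LEFT JOIN agents b ON a.agent_id = b.id
LEFT JOIN tickets c ON a.blocked_by = c.id

Result:
title        | agent | blocked_by
-------------+-------+-----------
Bad redirect | Zoe   | NULL      
Off by one   | Yara  | NULL      
Stale cache  | Eve   | Off by one
Export error | NULL  | NULL      


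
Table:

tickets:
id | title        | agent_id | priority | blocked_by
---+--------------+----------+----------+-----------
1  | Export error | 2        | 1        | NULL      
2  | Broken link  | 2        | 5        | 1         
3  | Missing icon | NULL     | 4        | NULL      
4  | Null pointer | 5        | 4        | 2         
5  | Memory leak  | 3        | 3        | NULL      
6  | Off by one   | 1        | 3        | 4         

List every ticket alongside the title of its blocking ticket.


This is a self-join: tickets is joined to a second copy of itself, matching each row's blocked_by to another row's id. Use LEFT JOIN so rows with blocked_by=NULL are kept.
  - ticket 1 (Export error): blocked_by=NULL -> NULL
  - ticket 2 (Broken link): blocked_by=1 -> Export error
  - ticket 3 (Missing icon): blocked_by=NULL -> NULL
  - ticket 4 (Null pointer): blocked_by=2 -> Broken link
  - ticket 5 (Memory leak): blocked_by=NULL -> NULL
  - ticket 6 (Off by one): blocked_by=4 -> Null pointer

SQL:
SELECT a.title AS item, b.title AS blocked_by
FROM tickets a
LEFT JOIN tickets b ON a.blocked_by = b.id

Result:
item         | blocked_by  
-------------+-------------
Export error | NULL        
Broken link  | Export error
Missing icon | NULL        
Null pointer | Broken link 
Memory leak  | NULL        
Off by one   | Null pointer


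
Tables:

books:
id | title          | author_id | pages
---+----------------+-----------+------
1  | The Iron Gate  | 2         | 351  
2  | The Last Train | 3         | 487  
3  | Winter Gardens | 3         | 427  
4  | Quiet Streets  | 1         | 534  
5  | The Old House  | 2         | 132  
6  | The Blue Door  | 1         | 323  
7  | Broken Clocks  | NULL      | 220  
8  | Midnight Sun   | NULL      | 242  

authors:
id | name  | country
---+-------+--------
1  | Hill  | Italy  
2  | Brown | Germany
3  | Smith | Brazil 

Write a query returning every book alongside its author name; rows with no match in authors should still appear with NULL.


LEFT JOIN keeps every row from books (the left table); where author_id has no match in authors, the author columns become NULL. Walk through each book:
  - book 1 (The Iron Gate): author_id=2 -> matches Brown
  - book 2 (The Last Train): author_id=3 -> matches Smith
  - book 3 (Winter Gardens): author_id=3 -> matches Smith
  - book 4 (Quiet Streets): author_id=1 -> matches Hill
  - book 5 (The Old House): author_id=2 -> matches Brown
  - book 6 (The Blue Door): author_id=1 -> matches Hill
  - book 7 (Broken Clocks): author_id=NULL, no match -> kept with NULL
  - book 8 (Midnight Sun): author_id=NULL, no match -> kept with NULL
All 8 rows appear; 2 have NULL author.

SQL:
SELECT a.title, b.name AS author
FROM books a
LEFT JOIN authors b ON a.author_id = b.id

Result:
title          | author
---------------+-------
The Iron Gate  | Brown 
The Last Train | Smith 
Winter Gardens | Smith 
Quiet Streets  | Hill  
The Old House  | Brown 
The Blue Door  | Hill  
Broken Clocks  | NULL  
Midnight Sun   | NULL  


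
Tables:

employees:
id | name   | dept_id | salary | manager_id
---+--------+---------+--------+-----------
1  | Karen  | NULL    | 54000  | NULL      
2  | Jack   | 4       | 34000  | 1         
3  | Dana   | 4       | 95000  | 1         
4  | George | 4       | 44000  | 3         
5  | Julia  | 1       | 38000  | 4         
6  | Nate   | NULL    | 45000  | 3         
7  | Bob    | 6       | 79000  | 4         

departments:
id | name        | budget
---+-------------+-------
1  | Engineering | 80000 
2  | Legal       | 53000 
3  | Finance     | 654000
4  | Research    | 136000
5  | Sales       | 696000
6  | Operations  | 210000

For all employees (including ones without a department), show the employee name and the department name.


LEFT JOIN keeps every row from employees (the left table); where dept_id has no match in departments, the department columns become NULL. Walk through each employee:
  - employee 1 (Karen): dept_id=NULL, no match -> kept with NULL
  - employee 2 (Jack): dept_id=4 -> matches Research
  - employee 3 (Dana): dept_id=4 -> matches Research
  - employee 4 (George): dept_id=4 -> matches Research
  - employee 5 (Julia): dept_id=1 -> matches Engineering
  - employee 6 (Nate): dept_id=NULL, no match -> kept with NULL
  - employee 7 (Bob): dept_id=6 -> matches Operations
All 7 rows appear; 2 have NULL department.

SQL:
SELECT a.name, b.name AS department
FROM employees a
LEFT JOIN departments b ON a.dept_id = b.id

Result:
name   | department 
-------+------------
Karen  | NULL       
Jack   | Research   
Dana   | Research   
George | Research   
Julia  | Engineering
Nate   | NULL       
Bob    | Operations 


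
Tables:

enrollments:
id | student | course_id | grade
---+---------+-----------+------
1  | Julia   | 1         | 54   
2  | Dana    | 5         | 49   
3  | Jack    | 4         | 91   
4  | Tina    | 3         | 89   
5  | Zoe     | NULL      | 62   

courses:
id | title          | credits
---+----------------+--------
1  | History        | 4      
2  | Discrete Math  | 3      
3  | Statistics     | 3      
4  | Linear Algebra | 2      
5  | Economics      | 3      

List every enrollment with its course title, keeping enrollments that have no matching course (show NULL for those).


LEFT JOIN keeps every row from enrollments (the left table); where course_id has no match in courses, the course columns become NULL. Walk through each enrollment:
  - enrollment 1 (Julia): course_id=1 -> matches History
  - enrollment 2 (Dana): course_id=5 -> matches Economics
  - enrollment 3 (Jack): course_id=4 -> matches Linear Algebra
  - enrollment 4 (Tina): course_id=3 -> matches Statistics
  - enrollment 5 (Zoe): course_id=NULL, no match -> kept with NULL
All 5 rows appear; 1 has NULL course.

SQL:
SELECT a.student, b.title AS course
FROM enrollments a
LEFT JOIN courses b ON a.course_id = b.id

Result:
student | course        
--------+---------------
Julia   | History       
Dana    | Economics     
Jack    | Linear Algebra
Tina    | Statistics    
Zoe     | NULL          


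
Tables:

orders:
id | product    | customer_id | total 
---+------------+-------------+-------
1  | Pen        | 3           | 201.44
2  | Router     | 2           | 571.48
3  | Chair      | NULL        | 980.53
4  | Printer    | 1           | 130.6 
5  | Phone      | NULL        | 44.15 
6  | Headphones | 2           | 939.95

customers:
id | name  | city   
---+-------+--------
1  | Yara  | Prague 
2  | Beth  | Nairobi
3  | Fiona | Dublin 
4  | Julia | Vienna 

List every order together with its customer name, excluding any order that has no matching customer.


INNER JOIN keeps only orders rows whose customer_id matches an id in customers. Walk through each order:
  - order 1 (Pen): customer_id=3 -> matches Fiona
  - order 2 (Router): customer_id=2 -> matches Beth
  - order 3 (Chair): customer_id=NULL, no match -> dropped
  - order 4 (Printer): customer_id=1 -> matches Yara
  - order 5 (Phone): customer_id=NULL, no match -> dropped
  - order 6 (Headphones): customer_id=2 -> matches Beth
So 2 of 6 rows are dropped.

SQL:
SELECT a.product, b.name AS customer
FROM orders a
INNER JOIN customers b ON a.customer_id = b.id

Result:
product    | customer
-----------+---------
Pen        | Fiona   
Router     | Beth    
Printer    | Yara    
Headphones | Beth    


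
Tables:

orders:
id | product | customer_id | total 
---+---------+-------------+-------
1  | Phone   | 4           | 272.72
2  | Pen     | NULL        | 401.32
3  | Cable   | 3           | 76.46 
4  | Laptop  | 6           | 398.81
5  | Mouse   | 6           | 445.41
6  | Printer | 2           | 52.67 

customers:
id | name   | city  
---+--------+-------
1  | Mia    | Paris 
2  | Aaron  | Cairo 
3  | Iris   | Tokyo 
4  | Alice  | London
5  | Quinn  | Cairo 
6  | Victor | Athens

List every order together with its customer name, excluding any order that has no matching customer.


INNER JOIN keeps only orders rows whose customer_id matches an id in customers. Walk through each order:
  - order 1 (Phone): customer_id=4 -> matches Alice
  - order 2 (Pen): customer_id=NULL, no match -> dropped
  - order 3 (Cable): customer_id=3 -> matches Iris
  - order 4 (Laptop): customer_id=6 -> matches Victor
  - order 5 (Mouse): customer_id=6 -> matches Victor
  - order 6 (Printer): customer_id=2 -> matches Aaron
So 1 of 6 rows is dropped.

SQL:
SELECT a.product, b.name AS customer
FROM orders a
INNER JOIN customers b ON a.customer_id = b.id

Result:
product | customer
--------+---------
Phone   | Alice   
Cable   | Iris    
Laptop  | Victor  
Mouse   | Victor  
Printer | Aaron   


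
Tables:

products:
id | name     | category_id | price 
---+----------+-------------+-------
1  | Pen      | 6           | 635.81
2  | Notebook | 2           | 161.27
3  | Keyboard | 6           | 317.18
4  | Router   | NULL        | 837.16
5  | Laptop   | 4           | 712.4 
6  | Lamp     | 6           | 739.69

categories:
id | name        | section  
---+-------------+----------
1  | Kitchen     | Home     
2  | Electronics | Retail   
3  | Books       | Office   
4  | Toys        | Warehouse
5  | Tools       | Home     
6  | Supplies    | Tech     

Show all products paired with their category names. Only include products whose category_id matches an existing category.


INNER JOIN keeps only products rows whose category_id matches an id in categories. Walk through each product:
  - product 1 (Pen): category_id=6 -> matches Supplies
  - product 2 (Notebook): category_id=2 -> matches Electronics
  - product 3 (Keyboard): category_id=6 -> matches Supplies
  - product 4 (Router): category_id=NULL, no match -> dropped
  - product 5 (Laptop): category_id=4 -> matches Toys
  - product 6 (Lamp): category_id=6 -> matches Supplies
So 1 of 6 rows is dropped.

SQL:
SELECT a.name, b.name AS category
FROM products a
INNER JOIN categories b ON a.category_id = b.id

Result:
name     | category   
---------+------------
Pen      | Supplies   
Notebook | Electronics
Keyboard | Supplies   
Laptop   | Toys       
Lamp     | Supplies   


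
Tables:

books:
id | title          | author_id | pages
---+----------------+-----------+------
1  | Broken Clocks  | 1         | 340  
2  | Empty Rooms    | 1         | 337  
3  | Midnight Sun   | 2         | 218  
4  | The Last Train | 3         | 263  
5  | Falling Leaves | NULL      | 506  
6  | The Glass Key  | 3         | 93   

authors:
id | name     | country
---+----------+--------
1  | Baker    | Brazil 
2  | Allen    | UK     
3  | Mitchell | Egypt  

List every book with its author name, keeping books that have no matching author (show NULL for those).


LEFT JOIN keeps every row from books (the left table); where author_id has no match in authors, the author columns become NULL. Walk through each book:
  - book 1 (Broken Clocks): author_id=1 -> matches Baker
  - book 2 (Empty Rooms): author_id=1 -> matches Baker
  - book 3 (Midnight Sun): author_id=2 -> matches Allen
  - book 4 (The Last Train): author_id=3 -> matches Mitchell
  - book 5 (Falling Leaves): author_id=NULL, no match -> kept with NULL
  - book 6 (The Glass Key): author_id=3 -> matches Mitchell
All 6 rows appear; 1 has NULL author.

SQL:
SELECT a.title, b.name AS author
FROM books a
LEFT JOIN authors b ON a.author_id = b.id

Result:
title          | author  
---------------+---------
Broken Clocks  | Baker   
Empty Rooms    | Baker   
Midnight Sun   | Allen   
The Last Train | Mitchell
Falling Leaves | NULL    
The Glass Key  | Mitchell


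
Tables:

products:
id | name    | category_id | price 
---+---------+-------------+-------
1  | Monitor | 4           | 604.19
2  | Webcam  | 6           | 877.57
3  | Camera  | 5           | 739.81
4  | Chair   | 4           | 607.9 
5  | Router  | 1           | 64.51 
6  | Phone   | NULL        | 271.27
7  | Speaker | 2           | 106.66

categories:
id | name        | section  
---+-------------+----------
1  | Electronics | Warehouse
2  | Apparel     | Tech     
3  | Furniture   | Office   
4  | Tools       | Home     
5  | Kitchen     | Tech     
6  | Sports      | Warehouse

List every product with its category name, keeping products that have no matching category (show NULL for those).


LEFT JOIN keeps every row from products (the left table); where category_id has no match in categories, the category columns become NULL. Walk through each product:
  - product 1 (Monitor): category_id=4 -> matches Tools
  - product 2 (Webcam): category_id=6 -> matches Sports
  - product 3 (Camera): category_id=5 -> matches Kitchen
  - product 4 (Chair): category_id=4 -> matches Tools
  - product 5 (Router): category_id=1 -> matches Electronics
  - product 6 (Phone): category_id=NULL, no match -> kept with NULL
  - product 7 (Speaker): category_id=2 -> matches Apparel
All 7 rows appear; 1 has NULL category.

SQL:
SELECT a.name, b.name AS category
FROM products a
LEFT JOIN categories b ON a.category_id = b.id

Result:
name    | category   
--------+------------
Monitor | Tools      
Webcam  | Sports     
Camera  | Kitchen    
Chair   | Tools      
Router  | Electronics
Phone   | NULL       
Speaker | Apparel    


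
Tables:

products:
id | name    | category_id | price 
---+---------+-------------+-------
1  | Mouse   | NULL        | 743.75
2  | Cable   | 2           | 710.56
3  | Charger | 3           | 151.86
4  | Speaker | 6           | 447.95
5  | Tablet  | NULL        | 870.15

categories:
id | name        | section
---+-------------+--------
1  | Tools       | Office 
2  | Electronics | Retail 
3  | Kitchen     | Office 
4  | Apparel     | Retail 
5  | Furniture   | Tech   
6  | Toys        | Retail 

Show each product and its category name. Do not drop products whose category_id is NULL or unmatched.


LEFT JOIN keeps every row from products (the left table); where category_id has no match in categories, the category columns become NULL. Walk through each product:
  - product 1 (Mouse): category_id=NULL, no match -> kept with NULL
  - product 2 (Cable): category_id=2 -> matches Electronics
  - product 3 (Charger): category_id=3 -> matches Kitchen
  - product 4 (Speaker): category_id=6 -> matches Toys
  - product 5 (Tablet): category_id=NULL, no match -> kept with NULL
All 5 rows appear; 2 have NULL category.

SQL:
SELECT a.name, b.name AS category
FROM products a
LEFT JOIN categories b ON a.category_id = b.id

Result:
name    | category   
--------+------------
Mouse   | NULL       
Cable   | Electronics
Charger | Kitchen    
Speaker | Toys       
Tablet  | NULL       


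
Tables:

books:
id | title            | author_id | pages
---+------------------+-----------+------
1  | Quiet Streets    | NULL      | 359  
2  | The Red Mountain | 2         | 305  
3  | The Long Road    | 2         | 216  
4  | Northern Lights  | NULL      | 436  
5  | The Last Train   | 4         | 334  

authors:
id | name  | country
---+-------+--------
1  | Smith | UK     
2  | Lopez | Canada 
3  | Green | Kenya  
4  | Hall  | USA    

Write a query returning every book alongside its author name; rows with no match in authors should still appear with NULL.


LEFT JOIN keeps every row from books (the left table); where author_id has no match in authors, the author columns become NULL. Walk through each book:
  - book 1 (Quiet Streets): author_id=NULL, no match -> kept with NULL
  - book 2 (The Red Mountain): author_id=2 -> matches Lopez
  - book 3 (The Long Road): author_id=2 -> matches Lopez
  - book 4 (Northern Lights): author_id=NULL, no match -> kept with NULL
  - book 5 (The Last Train): author_id=4 -> matches Hall
All 5 rows appear; 2 have NULL author.

SQL:
SELECT a.title, b.name AS author
FROM books a
LEFT JOIN authors b ON a.author_id = b.id

Result:
title            | author
-----------------+-------
Quiet Streets    | NULL  
The Red Mountain | Lopez 
The Long Road    | Lopez 
Northern Lights  | NULL  
The Last Train   | Hall  


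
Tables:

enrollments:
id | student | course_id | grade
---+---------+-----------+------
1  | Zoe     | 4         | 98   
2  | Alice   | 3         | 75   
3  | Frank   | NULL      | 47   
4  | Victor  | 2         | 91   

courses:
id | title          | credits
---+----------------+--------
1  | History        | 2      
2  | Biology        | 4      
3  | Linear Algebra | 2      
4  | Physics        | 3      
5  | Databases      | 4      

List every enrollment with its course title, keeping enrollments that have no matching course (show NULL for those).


LEFT JOIN keeps every row from enrollments (the left table); where course_id has no match in courses, the course columns become NULL. Walk through each enrollment:
  - enrollment 1 (Zoe): course_id=4 -> matches Physics
  - enrollment 2 (Alice): course_id=3 -> matches Linear Algebra
  - enrollment 3 (Frank): course_id=NULL, no match -> kept with NULL
  - enrollment 4 (Victor): course_id=2 -> matches Biology
All 4 rows appear; 1 has NULL course.

SQL:
SELECT a.student, b.title AS course
FROM enrollments a
LEFT JOIN courses b ON a.course_id = b.id

Result:
student | course        
--------+---------------
Zoe     | Physics       
Alice   | Linear Algebra
Frank   | NULL          
Victor  | Biology       


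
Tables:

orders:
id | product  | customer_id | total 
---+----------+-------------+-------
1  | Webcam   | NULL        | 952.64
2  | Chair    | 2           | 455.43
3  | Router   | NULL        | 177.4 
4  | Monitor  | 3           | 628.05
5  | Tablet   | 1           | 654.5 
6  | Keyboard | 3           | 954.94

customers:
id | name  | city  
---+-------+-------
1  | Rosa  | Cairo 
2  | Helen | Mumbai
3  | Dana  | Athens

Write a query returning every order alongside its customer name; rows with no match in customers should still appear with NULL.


LEFT JOIN keeps every row from orders (the left table); where customer_id has no match in customers, the customer columns become NULL. Walk through each order:
  - order 1 (Webcam): customer_id=NULL, no match -> kept with NULL
  - order 2 (Chair): customer_id=2 -> matches Helen
  - order 3 (Router): customer_id=NULL, no match -> kept with NULL
  - order 4 (Monitor): customer_id=3 -> matches Dana
  - order 5 (Tablet): customer_id=1 -> matches Rosa
  - order 6 (Keyboard): customer_id=3 -> matches Dana
All 6 rows appear; 2 have NULL customer.

SQL:
SELECT a.product, b.name AS customer
FROM orders a
LEFT JOIN customers b ON a.customer_id = b.id

Result:
product  | customer
---------+---------
Webcam   | NULL    
Chair    | Helen   
Router   | NULL    
Monitor  | Dana    
Tablet   | Rosa    
Keyboard | Dana    


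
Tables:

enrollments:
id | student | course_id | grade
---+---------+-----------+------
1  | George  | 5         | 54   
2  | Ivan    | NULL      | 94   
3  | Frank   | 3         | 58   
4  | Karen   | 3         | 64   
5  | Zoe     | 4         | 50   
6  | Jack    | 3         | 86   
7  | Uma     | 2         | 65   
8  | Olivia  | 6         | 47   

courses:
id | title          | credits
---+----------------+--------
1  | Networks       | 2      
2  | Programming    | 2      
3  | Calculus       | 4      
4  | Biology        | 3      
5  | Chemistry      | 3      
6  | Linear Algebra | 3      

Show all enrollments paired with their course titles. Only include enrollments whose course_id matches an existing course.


INNER JOIN keeps only enrollments rows whose course_id matches an id in courses. Walk through each enrollment:
  - enrollment 1 (George): course_id=5 -> matches Chemistry
  - enrollment 2 (Ivan): course_id=NULL, no match -> dropped
  - enrollment 3 (Frank): course_id=3 -> matches Calculus
  - enrollment 4 (Karen): course_id=3 -> matches Calculus
  - enrollment 5 (Zoe): course_id=4 -> matches Biology
  - enrollment 6 (Jack): course_id=3 -> matches Calculus
  - enrollment 7 (Uma): course_id=2 -> matches Programming
  - enrollment 8 (Olivia): course_id=6 -> matches Linear Algebra
So 1 of 8 rows is dropped.

SQL:
SELECT a.student, b.title AS course
FROM enrollments a
INNER JOIN courses b ON a.course_id = b.id

Result:
student | course        
--------+---------------
George  | Chemistry     
Frank   | Calculus      
Karen   | Calculus      
Zoe     | Biology       
Jack    | Calculus      
Uma     | Programming   
Olivia  | Linear Algebra


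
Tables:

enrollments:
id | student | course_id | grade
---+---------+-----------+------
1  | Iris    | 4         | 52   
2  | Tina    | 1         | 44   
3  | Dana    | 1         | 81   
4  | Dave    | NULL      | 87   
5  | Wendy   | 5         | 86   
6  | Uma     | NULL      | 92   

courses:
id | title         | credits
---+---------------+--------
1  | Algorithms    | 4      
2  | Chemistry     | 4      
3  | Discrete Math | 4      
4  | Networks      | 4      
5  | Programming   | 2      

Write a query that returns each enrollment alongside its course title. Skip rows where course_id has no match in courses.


INNER JOIN keeps only enrollments rows whose course_id matches an id in courses. Walk through each enrollment:
  - enrollment 1 (Iris): course_id=4 -> matches Networks
  - enrollment 2 (Tina): course_id=1 -> matches Algorithms
  - enrollment 3 (Dana): course_id=1 -> matches Algorithms
  - enrollment 4 (Dave): course_id=NULL, no match -> dropped
  - enrollment 5 (Wendy): course_id=5 -> matches Programming
  - enrollment 6 (Uma): course_id=NULL, no match -> dropped
So 2 of 6 rows are dropped.

SQL:
SELECT a.student, b.title AS course
FROM enrollments a
INNER JOIN courses b ON a.course_id = b.id

Result:
student | course     
--------+------------
Iris    | Networks   
Tina    | Algorithms 
Dana    | Algorithms 
Wendy   | Programming


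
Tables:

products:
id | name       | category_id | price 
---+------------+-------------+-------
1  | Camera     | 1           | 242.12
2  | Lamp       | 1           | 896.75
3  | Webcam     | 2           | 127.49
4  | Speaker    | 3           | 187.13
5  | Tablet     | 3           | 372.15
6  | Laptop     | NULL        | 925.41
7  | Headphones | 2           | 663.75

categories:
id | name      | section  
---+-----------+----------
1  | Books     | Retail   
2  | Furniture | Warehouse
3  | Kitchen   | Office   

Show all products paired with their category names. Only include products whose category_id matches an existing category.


INNER JOIN keeps only products rows whose category_id matches an id in categories. Walk through each product:
  - product 1 (Camera): category_id=1 -> matches Books
  - product 2 (Lamp): category_id=1 -> matches Books
  - product 3 (Webcam): category_id=2 -> matches Furniture
  - product 4 (Speaker): category_id=3 -> matches Kitchen
  - product 5 (Tablet): category_id=3 -> matches Kitchen
  - product 6 (Laptop): category_id=NULL, no match -> dropped
  - product 7 (Headphones): category_id=2 -> matches Furniture
So 1 of 7 rows is dropped.

SQL:
SELECT a.name, b.name AS category
FROM products a
INNER JOIN categories b ON a.category_id = b.id

Result:
name       | category 
-----------+----------
Camera     | Books    
Lamp       | Books    
Webcam     | Furniture
Speaker    | Kitchen  
Tablet     | Kitchen  
Headphones | Furniture


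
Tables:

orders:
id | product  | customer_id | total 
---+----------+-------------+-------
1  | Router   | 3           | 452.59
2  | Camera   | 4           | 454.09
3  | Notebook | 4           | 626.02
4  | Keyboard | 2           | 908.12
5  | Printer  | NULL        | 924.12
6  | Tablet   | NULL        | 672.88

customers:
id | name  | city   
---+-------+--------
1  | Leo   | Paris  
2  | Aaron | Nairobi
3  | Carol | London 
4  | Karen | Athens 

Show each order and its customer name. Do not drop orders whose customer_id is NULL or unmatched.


LEFT JOIN keeps every row from orders (the left table); where customer_id has no match in customers, the customer columns become NULL. Walk through each order:
  - order 1 (Router): customer_id=3 -> matches Carol
  - order 2 (Camera): customer_id=4 -> matches Karen
  - order 3 (Notebook): customer_id=4 -> matches Karen
  - order 4 (Keyboard): customer_id=2 -> matches Aaron
  - order 5 (Printer): customer_id=NULL, no match -> kept with NULL
  - order 6 (Tablet): customer_id=NULL, no match -> kept with NULL
All 6 rows appear; 2 have NULL customer.

SQL:
SELECT a.product, b.name AS customer
FROM orders a
LEFT JOIN customers b ON a.customer_id = b.id

Result:
product  | customer
---------+---------
Router   | Carol   
Camera   | Karen   
Notebook | Karen   
Keyboard | Aaron   
Printer  | NULL    
Tablet   | NULL    


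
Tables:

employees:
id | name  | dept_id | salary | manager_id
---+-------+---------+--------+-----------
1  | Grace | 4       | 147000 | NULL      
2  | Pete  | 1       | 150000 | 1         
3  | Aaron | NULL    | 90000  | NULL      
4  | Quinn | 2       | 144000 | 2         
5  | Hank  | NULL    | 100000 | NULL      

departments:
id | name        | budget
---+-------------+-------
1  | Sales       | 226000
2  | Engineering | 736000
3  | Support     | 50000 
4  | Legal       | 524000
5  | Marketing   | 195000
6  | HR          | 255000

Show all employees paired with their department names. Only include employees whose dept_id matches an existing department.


INNER JOIN keeps only employees rows whose dept_id matches an id in departments. Walk through each employee:
  - employee 1 (Grace): dept_id=4 -> matches Legal
  - employee 2 (Pete): dept_id=1 -> matches Sales
  - employee 3 (Aaron): dept_id=NULL, no match -> dropped
  - employee 4 (Quinn): dept_id=2 -> matches Engineering
  - employee 5 (Hank): dept_id=NULL, no match -> dropped
So 2 of 5 rows are dropped.

SQL:
SELECT a.name, b.name AS department
FROM employees a
INNER JOIN departments b ON a.dept_id = b.id

Result:
name  | department 
------+------------
Grace | Legal      
Pete  | Sales      
Quinn | Engineering


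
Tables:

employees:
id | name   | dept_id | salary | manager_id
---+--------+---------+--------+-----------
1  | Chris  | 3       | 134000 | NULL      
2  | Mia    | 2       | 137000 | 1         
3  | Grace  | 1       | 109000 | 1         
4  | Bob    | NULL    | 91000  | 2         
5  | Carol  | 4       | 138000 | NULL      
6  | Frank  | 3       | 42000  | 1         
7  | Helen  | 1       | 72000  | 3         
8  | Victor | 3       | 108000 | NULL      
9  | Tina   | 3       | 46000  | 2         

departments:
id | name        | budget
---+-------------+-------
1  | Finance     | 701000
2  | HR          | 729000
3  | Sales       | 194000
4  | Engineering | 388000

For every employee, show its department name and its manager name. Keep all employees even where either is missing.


Two LEFT JOINs from the same base table employees: one to departments via dept_id, one to employees itself via manager_id. Both are LEFT so every employee is preserved.
Match against departments:
  - employee 1 (Chris): dept_id=3 -> matches Sales
  - employee 2 (Mia): dept_id=2 -> matches HR
  - employee 3 (Grace): dept_id=1 -> matches Finance
  - employee 4 (Bob): dept_id=NULL, no match -> kept with NULL
  - employee 5 (Carol): dept_id=4 -> matches Engineering
  - employee 6 (Frank): dept_id=3 -> matches Sales
  - employee 7 (Helen): dept_id=1 -> matches Finance
  - employee 8 (Victor): dept_id=3 -> matches Sales
  - employee 9 (Tina): dept_id=3 -> matches Sales
Match against employees (self):
  - employee 1 (Chris): manager_id=NULL -> NULL
  - employee 2 (Mia): manager_id=1 -> Chris
  - employee 3 (Grace): manager_id=1 -> Chris
  - employee 4 (Bob): manager_id=2 -> Mia
  - employee 5 (Carol): manager_id=NULL -> NULL
  - employee 6 (Frank): manager_id=1 -> Chris
  - employee 7 (Helen): manager_id=3 -> Grace
  - employee 8 (Victor): manager_id=NULL -> NULL
  - employee 9 (Tina): manager_id=2 -> Mia

SQL:
SELECT a.name, b.name AS department, c.name AS manager
FROM employees a
LEFT JOIN departments b ON a.dept_id = b.id
LEFT JOIN employees c ON a.manager_id = c.id

Result:
name   | department  | manager
-------+-------------+--------
Chris  | Sales       | NULL   
Mia    | HR          | Chris  
Grace  | Finance     | Chris  
Bob    | NULL        | Mia    
Carol  | Engineering | NULL   
Frank  | Sales       | Chris  
Helen  | Finance     | Grace  
Victor | Sales       | NULL   
Tina   | Sales       | Mia    


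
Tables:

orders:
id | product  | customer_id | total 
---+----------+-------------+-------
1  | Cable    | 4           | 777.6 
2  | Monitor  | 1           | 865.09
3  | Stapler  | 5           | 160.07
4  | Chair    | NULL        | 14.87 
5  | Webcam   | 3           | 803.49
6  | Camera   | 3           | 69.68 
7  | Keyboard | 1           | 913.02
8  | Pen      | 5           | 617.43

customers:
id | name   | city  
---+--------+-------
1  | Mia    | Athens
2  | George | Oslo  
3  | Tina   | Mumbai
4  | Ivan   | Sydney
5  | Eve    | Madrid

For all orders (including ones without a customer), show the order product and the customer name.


LEFT JOIN keeps every row from orders (the left table); where customer_id has no match in customers, the customer columns become NULL. Walk through each order:
  - order 1 (Cable): customer_id=4 -> matches Ivan
  - order 2 (Monitor): customer_id=1 -> matches Mia
  - order 3 (Stapler): customer_id=5 -> matches Eve
  - order 4 (Chair): customer_id=NULL, no match -> kept with NULL
  - order 5 (Webcam): customer_id=3 -> matches Tina
  - order 6 (Camera): customer_id=3 -> matches Tina
  - order 7 (Keyboard): customer_id=1 -> matches Mia
  - order 8 (Pen): customer_id=5 -> matches Eve
All 8 rows appear; 1 has NULL customer.

SQL:
SELECT a.product, b.name AS customer
FROM orders a
LEFT JOIN customers b ON a.customer_id = b.id

Result:
product  | customer
---------+---------
Cable    | Ivan    
Monitor  | Mia     
Stapler  | Eve     
Chair    | NULL    
Webcam   | Tina    
Camera   | Tina    
Keyboard | Mia     
Pen      | Eve     


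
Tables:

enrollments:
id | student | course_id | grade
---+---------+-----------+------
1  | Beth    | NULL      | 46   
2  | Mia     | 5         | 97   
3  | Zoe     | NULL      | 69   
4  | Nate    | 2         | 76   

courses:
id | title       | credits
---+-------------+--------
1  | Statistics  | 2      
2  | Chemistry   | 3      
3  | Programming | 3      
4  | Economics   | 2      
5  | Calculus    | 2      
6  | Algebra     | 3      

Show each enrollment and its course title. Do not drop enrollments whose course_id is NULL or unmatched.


LEFT JOIN keeps every row from enrollments (the left table); where course_id has no match in courses, the course columns become NULL. Walk through each enrollment:
  - enrollment 1 (Beth): course_id=NULL, no match -> kept with NULL
  - enrollment 2 (Mia): course_id=5 -> matches Calculus
  - enrollment 3 (Zoe): course_id=NULL, no match -> kept with NULL
  - enrollment 4 (Nate): course_id=2 -> matches Chemistry
All 4 rows appear; 2 have NULL course.

SQL:
SELECT a.student, b.title AS course
FROM enrollments a
LEFT JOIN courses b ON a.course_id = b.id

Result:
student | course   
--------+----------
Beth    | NULL     
Mia     | Calculus 
Zoe     | NULL     
Nate    | Chemistry


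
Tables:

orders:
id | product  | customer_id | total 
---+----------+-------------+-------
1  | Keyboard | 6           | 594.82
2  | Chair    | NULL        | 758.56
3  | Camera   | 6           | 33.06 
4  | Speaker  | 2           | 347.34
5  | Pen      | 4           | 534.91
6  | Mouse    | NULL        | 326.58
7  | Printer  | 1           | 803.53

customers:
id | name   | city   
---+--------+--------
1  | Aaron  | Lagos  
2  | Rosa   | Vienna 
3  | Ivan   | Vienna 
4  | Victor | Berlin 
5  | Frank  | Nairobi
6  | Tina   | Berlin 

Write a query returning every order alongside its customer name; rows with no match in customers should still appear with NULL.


LEFT JOIN keeps every row from orders (the left table); where customer_id has no match in customers, the customer columns become NULL. Walk through each order:
  - order 1 (Keyboard): customer_id=6 -> matches Tina
  - order 2 (Chair): customer_id=NULL, no match -> kept with NULL
  - order 3 (Camera): customer_id=6 -> matches Tina
  - order 4 (Speaker): customer_id=2 -> matches Rosa
  - order 5 (Pen): customer_id=4 -> matches Victor
  - order 6 (Mouse): customer_id=NULL, no match -> kept with NULL
  - order 7 (Printer): customer_id=1 -> matches Aaron
All 7 rows appear; 2 have NULL customer.

SQL:
SELECT a.product, b.name AS customer
FROM orders a
LEFT JOIN customers b ON a.customer_id = b.id

Result:
product  | customer
---------+---------
Keyboard | Tina    
Chair    | NULL    
Camera   | Tina    
Speaker  | Rosa    
Pen      | Victor  
Mouse    | NULL    
Printer  | Aaron   
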